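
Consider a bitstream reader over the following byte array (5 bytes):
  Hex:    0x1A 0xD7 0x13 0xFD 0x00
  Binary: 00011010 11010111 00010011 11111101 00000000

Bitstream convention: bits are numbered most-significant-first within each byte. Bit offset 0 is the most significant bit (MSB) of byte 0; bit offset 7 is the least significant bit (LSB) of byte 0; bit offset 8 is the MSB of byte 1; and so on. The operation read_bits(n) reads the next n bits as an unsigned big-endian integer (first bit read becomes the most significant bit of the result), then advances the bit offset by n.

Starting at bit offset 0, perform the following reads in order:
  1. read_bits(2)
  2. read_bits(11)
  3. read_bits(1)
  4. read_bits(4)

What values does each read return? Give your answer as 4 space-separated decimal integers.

Answer: 0 858 1 12

Derivation:
Read 1: bits[0:2] width=2 -> value=0 (bin 00); offset now 2 = byte 0 bit 2; 38 bits remain
Read 2: bits[2:13] width=11 -> value=858 (bin 01101011010); offset now 13 = byte 1 bit 5; 27 bits remain
Read 3: bits[13:14] width=1 -> value=1 (bin 1); offset now 14 = byte 1 bit 6; 26 bits remain
Read 4: bits[14:18] width=4 -> value=12 (bin 1100); offset now 18 = byte 2 bit 2; 22 bits remain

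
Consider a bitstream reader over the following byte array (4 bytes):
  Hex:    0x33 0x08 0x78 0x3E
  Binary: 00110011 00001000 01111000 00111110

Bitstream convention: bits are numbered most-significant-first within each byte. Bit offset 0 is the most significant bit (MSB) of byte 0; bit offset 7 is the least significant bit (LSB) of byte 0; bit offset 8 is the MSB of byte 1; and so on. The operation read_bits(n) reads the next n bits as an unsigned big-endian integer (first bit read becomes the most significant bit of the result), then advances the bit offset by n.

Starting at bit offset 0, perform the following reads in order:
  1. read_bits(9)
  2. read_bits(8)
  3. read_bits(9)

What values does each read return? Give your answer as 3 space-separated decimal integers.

Read 1: bits[0:9] width=9 -> value=102 (bin 001100110); offset now 9 = byte 1 bit 1; 23 bits remain
Read 2: bits[9:17] width=8 -> value=16 (bin 00010000); offset now 17 = byte 2 bit 1; 15 bits remain
Read 3: bits[17:26] width=9 -> value=480 (bin 111100000); offset now 26 = byte 3 bit 2; 6 bits remain

Answer: 102 16 480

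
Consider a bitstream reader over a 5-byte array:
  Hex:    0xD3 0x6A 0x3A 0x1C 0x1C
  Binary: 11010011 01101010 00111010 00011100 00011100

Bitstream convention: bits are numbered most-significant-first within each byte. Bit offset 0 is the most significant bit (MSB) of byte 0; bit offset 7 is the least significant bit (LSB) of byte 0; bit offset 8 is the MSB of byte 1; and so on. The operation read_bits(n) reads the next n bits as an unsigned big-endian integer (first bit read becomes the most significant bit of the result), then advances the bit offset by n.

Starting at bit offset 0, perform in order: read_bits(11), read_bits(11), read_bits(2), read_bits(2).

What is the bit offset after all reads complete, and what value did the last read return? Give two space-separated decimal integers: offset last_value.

Read 1: bits[0:11] width=11 -> value=1691 (bin 11010011011); offset now 11 = byte 1 bit 3; 29 bits remain
Read 2: bits[11:22] width=11 -> value=654 (bin 01010001110); offset now 22 = byte 2 bit 6; 18 bits remain
Read 3: bits[22:24] width=2 -> value=2 (bin 10); offset now 24 = byte 3 bit 0; 16 bits remain
Read 4: bits[24:26] width=2 -> value=0 (bin 00); offset now 26 = byte 3 bit 2; 14 bits remain

Answer: 26 0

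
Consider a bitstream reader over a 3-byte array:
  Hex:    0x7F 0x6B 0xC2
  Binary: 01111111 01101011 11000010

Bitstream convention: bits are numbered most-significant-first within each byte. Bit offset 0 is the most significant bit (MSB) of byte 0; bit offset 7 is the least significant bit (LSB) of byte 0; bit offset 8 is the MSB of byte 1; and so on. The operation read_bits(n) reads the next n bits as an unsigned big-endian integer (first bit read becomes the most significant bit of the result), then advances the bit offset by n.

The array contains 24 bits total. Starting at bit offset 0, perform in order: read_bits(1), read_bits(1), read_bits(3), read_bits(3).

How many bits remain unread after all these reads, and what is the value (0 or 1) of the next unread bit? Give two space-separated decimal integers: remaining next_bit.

Answer: 16 0

Derivation:
Read 1: bits[0:1] width=1 -> value=0 (bin 0); offset now 1 = byte 0 bit 1; 23 bits remain
Read 2: bits[1:2] width=1 -> value=1 (bin 1); offset now 2 = byte 0 bit 2; 22 bits remain
Read 3: bits[2:5] width=3 -> value=7 (bin 111); offset now 5 = byte 0 bit 5; 19 bits remain
Read 4: bits[5:8] width=3 -> value=7 (bin 111); offset now 8 = byte 1 bit 0; 16 bits remain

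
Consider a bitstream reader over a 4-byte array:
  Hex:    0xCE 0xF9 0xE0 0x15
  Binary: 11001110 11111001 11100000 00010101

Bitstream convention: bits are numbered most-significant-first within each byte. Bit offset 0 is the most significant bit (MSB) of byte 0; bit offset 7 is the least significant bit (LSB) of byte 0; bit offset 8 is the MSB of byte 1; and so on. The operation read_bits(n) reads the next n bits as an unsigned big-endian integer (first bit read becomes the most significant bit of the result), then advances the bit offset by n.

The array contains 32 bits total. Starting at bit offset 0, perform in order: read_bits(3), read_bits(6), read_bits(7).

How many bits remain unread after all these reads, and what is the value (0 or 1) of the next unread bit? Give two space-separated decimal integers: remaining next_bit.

Answer: 16 1

Derivation:
Read 1: bits[0:3] width=3 -> value=6 (bin 110); offset now 3 = byte 0 bit 3; 29 bits remain
Read 2: bits[3:9] width=6 -> value=29 (bin 011101); offset now 9 = byte 1 bit 1; 23 bits remain
Read 3: bits[9:16] width=7 -> value=121 (bin 1111001); offset now 16 = byte 2 bit 0; 16 bits remain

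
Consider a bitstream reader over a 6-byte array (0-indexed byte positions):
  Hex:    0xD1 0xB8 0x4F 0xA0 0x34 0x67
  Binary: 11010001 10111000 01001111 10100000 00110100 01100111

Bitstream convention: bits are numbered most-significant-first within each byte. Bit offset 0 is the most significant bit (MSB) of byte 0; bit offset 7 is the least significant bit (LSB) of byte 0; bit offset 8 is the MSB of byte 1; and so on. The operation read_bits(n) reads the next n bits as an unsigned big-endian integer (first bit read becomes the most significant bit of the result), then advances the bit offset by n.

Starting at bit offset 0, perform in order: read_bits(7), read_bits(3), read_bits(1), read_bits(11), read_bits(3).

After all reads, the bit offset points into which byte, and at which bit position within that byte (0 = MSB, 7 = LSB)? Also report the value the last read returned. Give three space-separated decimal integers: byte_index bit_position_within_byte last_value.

Read 1: bits[0:7] width=7 -> value=104 (bin 1101000); offset now 7 = byte 0 bit 7; 41 bits remain
Read 2: bits[7:10] width=3 -> value=6 (bin 110); offset now 10 = byte 1 bit 2; 38 bits remain
Read 3: bits[10:11] width=1 -> value=1 (bin 1); offset now 11 = byte 1 bit 3; 37 bits remain
Read 4: bits[11:22] width=11 -> value=1555 (bin 11000010011); offset now 22 = byte 2 bit 6; 26 bits remain
Read 5: bits[22:25] width=3 -> value=7 (bin 111); offset now 25 = byte 3 bit 1; 23 bits remain

Answer: 3 1 7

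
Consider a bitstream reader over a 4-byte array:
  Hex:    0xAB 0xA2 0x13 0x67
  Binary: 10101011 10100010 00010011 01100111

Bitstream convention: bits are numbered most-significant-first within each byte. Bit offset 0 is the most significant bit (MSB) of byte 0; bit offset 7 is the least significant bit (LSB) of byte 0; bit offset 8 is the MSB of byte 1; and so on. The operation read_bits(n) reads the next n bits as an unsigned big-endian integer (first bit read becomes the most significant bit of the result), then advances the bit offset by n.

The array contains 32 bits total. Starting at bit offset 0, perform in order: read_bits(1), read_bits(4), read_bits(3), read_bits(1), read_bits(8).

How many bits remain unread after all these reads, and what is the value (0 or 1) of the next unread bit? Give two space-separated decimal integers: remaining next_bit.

Answer: 15 0

Derivation:
Read 1: bits[0:1] width=1 -> value=1 (bin 1); offset now 1 = byte 0 bit 1; 31 bits remain
Read 2: bits[1:5] width=4 -> value=5 (bin 0101); offset now 5 = byte 0 bit 5; 27 bits remain
Read 3: bits[5:8] width=3 -> value=3 (bin 011); offset now 8 = byte 1 bit 0; 24 bits remain
Read 4: bits[8:9] width=1 -> value=1 (bin 1); offset now 9 = byte 1 bit 1; 23 bits remain
Read 5: bits[9:17] width=8 -> value=68 (bin 01000100); offset now 17 = byte 2 bit 1; 15 bits remain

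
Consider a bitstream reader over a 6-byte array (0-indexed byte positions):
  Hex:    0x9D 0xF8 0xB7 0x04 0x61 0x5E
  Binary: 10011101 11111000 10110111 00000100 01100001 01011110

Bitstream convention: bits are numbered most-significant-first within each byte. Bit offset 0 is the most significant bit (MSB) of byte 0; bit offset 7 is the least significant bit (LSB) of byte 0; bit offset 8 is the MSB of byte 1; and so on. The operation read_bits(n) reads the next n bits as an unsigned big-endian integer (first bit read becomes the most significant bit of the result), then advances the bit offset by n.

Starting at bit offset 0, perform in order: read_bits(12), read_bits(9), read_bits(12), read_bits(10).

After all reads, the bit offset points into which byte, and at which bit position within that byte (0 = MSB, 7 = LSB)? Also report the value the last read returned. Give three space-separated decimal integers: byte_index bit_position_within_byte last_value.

Answer: 5 3 778

Derivation:
Read 1: bits[0:12] width=12 -> value=2527 (bin 100111011111); offset now 12 = byte 1 bit 4; 36 bits remain
Read 2: bits[12:21] width=9 -> value=278 (bin 100010110); offset now 21 = byte 2 bit 5; 27 bits remain
Read 3: bits[21:33] width=12 -> value=3592 (bin 111000001000); offset now 33 = byte 4 bit 1; 15 bits remain
Read 4: bits[33:43] width=10 -> value=778 (bin 1100001010); offset now 43 = byte 5 bit 3; 5 bits remain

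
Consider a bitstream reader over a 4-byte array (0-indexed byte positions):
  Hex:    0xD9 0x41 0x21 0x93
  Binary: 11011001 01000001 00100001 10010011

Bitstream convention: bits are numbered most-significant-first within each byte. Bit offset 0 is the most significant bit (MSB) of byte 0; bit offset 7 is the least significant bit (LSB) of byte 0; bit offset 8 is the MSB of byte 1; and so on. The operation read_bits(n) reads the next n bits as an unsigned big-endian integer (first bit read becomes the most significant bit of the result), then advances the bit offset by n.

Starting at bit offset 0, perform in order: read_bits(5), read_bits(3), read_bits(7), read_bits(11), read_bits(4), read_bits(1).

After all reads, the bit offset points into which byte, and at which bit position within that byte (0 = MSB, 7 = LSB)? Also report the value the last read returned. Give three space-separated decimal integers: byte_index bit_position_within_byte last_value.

Answer: 3 7 1

Derivation:
Read 1: bits[0:5] width=5 -> value=27 (bin 11011); offset now 5 = byte 0 bit 5; 27 bits remain
Read 2: bits[5:8] width=3 -> value=1 (bin 001); offset now 8 = byte 1 bit 0; 24 bits remain
Read 3: bits[8:15] width=7 -> value=32 (bin 0100000); offset now 15 = byte 1 bit 7; 17 bits remain
Read 4: bits[15:26] width=11 -> value=1158 (bin 10010000110); offset now 26 = byte 3 bit 2; 6 bits remain
Read 5: bits[26:30] width=4 -> value=4 (bin 0100); offset now 30 = byte 3 bit 6; 2 bits remain
Read 6: bits[30:31] width=1 -> value=1 (bin 1); offset now 31 = byte 3 bit 7; 1 bits remain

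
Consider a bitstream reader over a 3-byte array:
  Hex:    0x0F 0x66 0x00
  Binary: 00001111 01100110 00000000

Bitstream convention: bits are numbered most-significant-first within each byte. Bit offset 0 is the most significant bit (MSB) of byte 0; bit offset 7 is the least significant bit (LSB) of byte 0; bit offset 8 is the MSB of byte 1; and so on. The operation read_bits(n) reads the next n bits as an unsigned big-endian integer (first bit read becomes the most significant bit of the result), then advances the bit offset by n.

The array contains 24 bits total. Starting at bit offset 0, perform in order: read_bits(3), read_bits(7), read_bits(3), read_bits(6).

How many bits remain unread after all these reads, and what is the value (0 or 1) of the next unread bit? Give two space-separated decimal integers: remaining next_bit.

Read 1: bits[0:3] width=3 -> value=0 (bin 000); offset now 3 = byte 0 bit 3; 21 bits remain
Read 2: bits[3:10] width=7 -> value=61 (bin 0111101); offset now 10 = byte 1 bit 2; 14 bits remain
Read 3: bits[10:13] width=3 -> value=4 (bin 100); offset now 13 = byte 1 bit 5; 11 bits remain
Read 4: bits[13:19] width=6 -> value=48 (bin 110000); offset now 19 = byte 2 bit 3; 5 bits remain

Answer: 5 0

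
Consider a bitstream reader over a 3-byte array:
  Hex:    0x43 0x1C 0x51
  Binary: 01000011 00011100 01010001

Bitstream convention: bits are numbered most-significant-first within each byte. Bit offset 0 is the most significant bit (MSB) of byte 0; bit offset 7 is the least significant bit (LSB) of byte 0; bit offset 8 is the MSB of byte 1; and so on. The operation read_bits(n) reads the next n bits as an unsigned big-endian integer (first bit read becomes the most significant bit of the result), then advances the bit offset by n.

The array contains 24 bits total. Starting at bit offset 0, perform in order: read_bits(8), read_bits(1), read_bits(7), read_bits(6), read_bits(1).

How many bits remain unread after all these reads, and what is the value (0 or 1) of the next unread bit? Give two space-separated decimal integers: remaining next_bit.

Answer: 1 1

Derivation:
Read 1: bits[0:8] width=8 -> value=67 (bin 01000011); offset now 8 = byte 1 bit 0; 16 bits remain
Read 2: bits[8:9] width=1 -> value=0 (bin 0); offset now 9 = byte 1 bit 1; 15 bits remain
Read 3: bits[9:16] width=7 -> value=28 (bin 0011100); offset now 16 = byte 2 bit 0; 8 bits remain
Read 4: bits[16:22] width=6 -> value=20 (bin 010100); offset now 22 = byte 2 bit 6; 2 bits remain
Read 5: bits[22:23] width=1 -> value=0 (bin 0); offset now 23 = byte 2 bit 7; 1 bits remain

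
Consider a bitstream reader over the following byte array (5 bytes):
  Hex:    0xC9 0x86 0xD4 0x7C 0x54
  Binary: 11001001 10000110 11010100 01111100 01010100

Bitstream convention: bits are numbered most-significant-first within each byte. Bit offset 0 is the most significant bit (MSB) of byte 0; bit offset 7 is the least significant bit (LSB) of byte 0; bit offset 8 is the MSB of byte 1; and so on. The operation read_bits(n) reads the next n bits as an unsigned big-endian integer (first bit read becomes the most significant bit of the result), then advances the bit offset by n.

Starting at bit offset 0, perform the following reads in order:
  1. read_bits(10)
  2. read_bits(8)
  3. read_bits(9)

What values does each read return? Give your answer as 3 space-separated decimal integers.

Answer: 806 27 163

Derivation:
Read 1: bits[0:10] width=10 -> value=806 (bin 1100100110); offset now 10 = byte 1 bit 2; 30 bits remain
Read 2: bits[10:18] width=8 -> value=27 (bin 00011011); offset now 18 = byte 2 bit 2; 22 bits remain
Read 3: bits[18:27] width=9 -> value=163 (bin 010100011); offset now 27 = byte 3 bit 3; 13 bits remain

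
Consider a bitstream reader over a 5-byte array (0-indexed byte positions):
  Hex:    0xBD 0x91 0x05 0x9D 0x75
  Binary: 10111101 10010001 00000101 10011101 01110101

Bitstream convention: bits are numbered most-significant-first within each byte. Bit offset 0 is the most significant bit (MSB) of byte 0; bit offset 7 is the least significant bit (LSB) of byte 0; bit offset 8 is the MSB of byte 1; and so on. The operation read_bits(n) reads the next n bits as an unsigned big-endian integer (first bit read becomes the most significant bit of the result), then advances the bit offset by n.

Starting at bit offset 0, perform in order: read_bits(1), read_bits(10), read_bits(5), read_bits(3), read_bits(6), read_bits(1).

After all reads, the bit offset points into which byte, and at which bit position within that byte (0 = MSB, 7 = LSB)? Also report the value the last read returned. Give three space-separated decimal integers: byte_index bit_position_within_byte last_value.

Answer: 3 2 0

Derivation:
Read 1: bits[0:1] width=1 -> value=1 (bin 1); offset now 1 = byte 0 bit 1; 39 bits remain
Read 2: bits[1:11] width=10 -> value=492 (bin 0111101100); offset now 11 = byte 1 bit 3; 29 bits remain
Read 3: bits[11:16] width=5 -> value=17 (bin 10001); offset now 16 = byte 2 bit 0; 24 bits remain
Read 4: bits[16:19] width=3 -> value=0 (bin 000); offset now 19 = byte 2 bit 3; 21 bits remain
Read 5: bits[19:25] width=6 -> value=11 (bin 001011); offset now 25 = byte 3 bit 1; 15 bits remain
Read 6: bits[25:26] width=1 -> value=0 (bin 0); offset now 26 = byte 3 bit 2; 14 bits remain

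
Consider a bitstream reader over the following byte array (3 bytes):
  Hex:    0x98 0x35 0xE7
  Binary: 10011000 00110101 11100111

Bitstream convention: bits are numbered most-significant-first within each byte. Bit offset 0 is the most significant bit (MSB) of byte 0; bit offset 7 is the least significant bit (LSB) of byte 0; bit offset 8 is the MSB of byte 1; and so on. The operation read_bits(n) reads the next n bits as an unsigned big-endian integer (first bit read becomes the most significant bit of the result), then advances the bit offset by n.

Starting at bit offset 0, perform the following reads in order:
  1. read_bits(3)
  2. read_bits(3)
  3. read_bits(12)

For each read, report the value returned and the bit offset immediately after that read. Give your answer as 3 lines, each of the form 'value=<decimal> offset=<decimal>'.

Read 1: bits[0:3] width=3 -> value=4 (bin 100); offset now 3 = byte 0 bit 3; 21 bits remain
Read 2: bits[3:6] width=3 -> value=6 (bin 110); offset now 6 = byte 0 bit 6; 18 bits remain
Read 3: bits[6:18] width=12 -> value=215 (bin 000011010111); offset now 18 = byte 2 bit 2; 6 bits remain

Answer: value=4 offset=3
value=6 offset=6
value=215 offset=18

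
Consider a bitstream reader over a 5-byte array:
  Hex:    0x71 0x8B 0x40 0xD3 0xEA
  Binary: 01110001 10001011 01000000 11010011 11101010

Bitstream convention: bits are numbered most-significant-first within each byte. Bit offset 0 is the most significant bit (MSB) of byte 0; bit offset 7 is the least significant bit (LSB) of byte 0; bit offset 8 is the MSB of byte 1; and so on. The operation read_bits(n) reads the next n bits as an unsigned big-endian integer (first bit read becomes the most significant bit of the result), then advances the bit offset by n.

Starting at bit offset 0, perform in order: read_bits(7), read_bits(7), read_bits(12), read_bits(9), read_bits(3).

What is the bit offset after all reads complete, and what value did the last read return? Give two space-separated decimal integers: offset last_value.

Answer: 38 2

Derivation:
Read 1: bits[0:7] width=7 -> value=56 (bin 0111000); offset now 7 = byte 0 bit 7; 33 bits remain
Read 2: bits[7:14] width=7 -> value=98 (bin 1100010); offset now 14 = byte 1 bit 6; 26 bits remain
Read 3: bits[14:26] width=12 -> value=3331 (bin 110100000011); offset now 26 = byte 3 bit 2; 14 bits remain
Read 4: bits[26:35] width=9 -> value=159 (bin 010011111); offset now 35 = byte 4 bit 3; 5 bits remain
Read 5: bits[35:38] width=3 -> value=2 (bin 010); offset now 38 = byte 4 bit 6; 2 bits remain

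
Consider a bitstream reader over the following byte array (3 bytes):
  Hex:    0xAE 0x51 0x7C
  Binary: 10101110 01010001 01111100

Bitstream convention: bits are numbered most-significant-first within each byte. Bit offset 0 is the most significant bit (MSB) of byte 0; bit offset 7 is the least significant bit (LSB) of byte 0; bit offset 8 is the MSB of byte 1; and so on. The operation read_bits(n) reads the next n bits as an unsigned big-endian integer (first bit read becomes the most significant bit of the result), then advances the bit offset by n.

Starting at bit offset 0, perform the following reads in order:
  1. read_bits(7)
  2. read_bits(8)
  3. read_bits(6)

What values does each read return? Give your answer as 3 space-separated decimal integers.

Answer: 87 40 47

Derivation:
Read 1: bits[0:7] width=7 -> value=87 (bin 1010111); offset now 7 = byte 0 bit 7; 17 bits remain
Read 2: bits[7:15] width=8 -> value=40 (bin 00101000); offset now 15 = byte 1 bit 7; 9 bits remain
Read 3: bits[15:21] width=6 -> value=47 (bin 101111); offset now 21 = byte 2 bit 5; 3 bits remain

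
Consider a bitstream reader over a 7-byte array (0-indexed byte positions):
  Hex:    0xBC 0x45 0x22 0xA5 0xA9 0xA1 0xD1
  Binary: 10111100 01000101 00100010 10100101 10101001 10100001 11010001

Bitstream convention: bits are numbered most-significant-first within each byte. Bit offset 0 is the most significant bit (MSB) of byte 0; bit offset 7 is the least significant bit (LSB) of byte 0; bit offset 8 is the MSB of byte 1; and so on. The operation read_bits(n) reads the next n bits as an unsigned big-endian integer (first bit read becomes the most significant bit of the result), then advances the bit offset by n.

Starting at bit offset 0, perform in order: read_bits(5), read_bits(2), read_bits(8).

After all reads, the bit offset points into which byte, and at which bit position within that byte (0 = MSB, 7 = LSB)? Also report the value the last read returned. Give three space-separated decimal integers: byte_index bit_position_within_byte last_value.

Read 1: bits[0:5] width=5 -> value=23 (bin 10111); offset now 5 = byte 0 bit 5; 51 bits remain
Read 2: bits[5:7] width=2 -> value=2 (bin 10); offset now 7 = byte 0 bit 7; 49 bits remain
Read 3: bits[7:15] width=8 -> value=34 (bin 00100010); offset now 15 = byte 1 bit 7; 41 bits remain

Answer: 1 7 34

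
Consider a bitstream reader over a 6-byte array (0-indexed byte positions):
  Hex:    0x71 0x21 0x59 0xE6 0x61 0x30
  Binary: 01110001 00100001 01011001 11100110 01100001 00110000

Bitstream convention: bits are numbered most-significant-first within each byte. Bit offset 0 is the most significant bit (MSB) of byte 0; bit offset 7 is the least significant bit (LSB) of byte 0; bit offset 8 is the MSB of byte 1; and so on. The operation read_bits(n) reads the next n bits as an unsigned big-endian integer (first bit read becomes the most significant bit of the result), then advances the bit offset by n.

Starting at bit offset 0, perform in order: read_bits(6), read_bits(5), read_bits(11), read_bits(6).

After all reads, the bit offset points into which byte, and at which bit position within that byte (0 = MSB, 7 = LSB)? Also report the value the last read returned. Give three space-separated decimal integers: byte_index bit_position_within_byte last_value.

Answer: 3 4 30

Derivation:
Read 1: bits[0:6] width=6 -> value=28 (bin 011100); offset now 6 = byte 0 bit 6; 42 bits remain
Read 2: bits[6:11] width=5 -> value=9 (bin 01001); offset now 11 = byte 1 bit 3; 37 bits remain
Read 3: bits[11:22] width=11 -> value=86 (bin 00001010110); offset now 22 = byte 2 bit 6; 26 bits remain
Read 4: bits[22:28] width=6 -> value=30 (bin 011110); offset now 28 = byte 3 bit 4; 20 bits remain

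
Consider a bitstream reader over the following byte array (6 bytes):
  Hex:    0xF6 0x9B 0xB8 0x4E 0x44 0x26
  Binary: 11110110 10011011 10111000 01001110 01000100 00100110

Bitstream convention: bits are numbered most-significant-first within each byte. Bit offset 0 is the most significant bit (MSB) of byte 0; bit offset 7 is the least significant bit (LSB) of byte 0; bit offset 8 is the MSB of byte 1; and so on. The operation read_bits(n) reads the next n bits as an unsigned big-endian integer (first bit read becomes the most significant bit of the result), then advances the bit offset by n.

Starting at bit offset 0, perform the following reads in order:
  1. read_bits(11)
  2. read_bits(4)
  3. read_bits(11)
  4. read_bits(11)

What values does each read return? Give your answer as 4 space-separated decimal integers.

Answer: 1972 13 1761 456

Derivation:
Read 1: bits[0:11] width=11 -> value=1972 (bin 11110110100); offset now 11 = byte 1 bit 3; 37 bits remain
Read 2: bits[11:15] width=4 -> value=13 (bin 1101); offset now 15 = byte 1 bit 7; 33 bits remain
Read 3: bits[15:26] width=11 -> value=1761 (bin 11011100001); offset now 26 = byte 3 bit 2; 22 bits remain
Read 4: bits[26:37] width=11 -> value=456 (bin 00111001000); offset now 37 = byte 4 bit 5; 11 bits remain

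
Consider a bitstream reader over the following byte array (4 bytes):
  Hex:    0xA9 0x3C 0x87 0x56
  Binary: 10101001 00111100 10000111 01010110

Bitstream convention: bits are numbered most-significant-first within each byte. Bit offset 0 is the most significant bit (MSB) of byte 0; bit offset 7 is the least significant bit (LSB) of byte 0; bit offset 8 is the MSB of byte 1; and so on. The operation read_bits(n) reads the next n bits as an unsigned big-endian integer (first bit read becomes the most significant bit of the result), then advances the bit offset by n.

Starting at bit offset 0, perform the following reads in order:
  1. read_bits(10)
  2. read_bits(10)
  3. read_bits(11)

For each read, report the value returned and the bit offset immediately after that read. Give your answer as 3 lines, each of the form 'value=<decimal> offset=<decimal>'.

Answer: value=676 offset=10
value=968 offset=20
value=939 offset=31

Derivation:
Read 1: bits[0:10] width=10 -> value=676 (bin 1010100100); offset now 10 = byte 1 bit 2; 22 bits remain
Read 2: bits[10:20] width=10 -> value=968 (bin 1111001000); offset now 20 = byte 2 bit 4; 12 bits remain
Read 3: bits[20:31] width=11 -> value=939 (bin 01110101011); offset now 31 = byte 3 bit 7; 1 bits remain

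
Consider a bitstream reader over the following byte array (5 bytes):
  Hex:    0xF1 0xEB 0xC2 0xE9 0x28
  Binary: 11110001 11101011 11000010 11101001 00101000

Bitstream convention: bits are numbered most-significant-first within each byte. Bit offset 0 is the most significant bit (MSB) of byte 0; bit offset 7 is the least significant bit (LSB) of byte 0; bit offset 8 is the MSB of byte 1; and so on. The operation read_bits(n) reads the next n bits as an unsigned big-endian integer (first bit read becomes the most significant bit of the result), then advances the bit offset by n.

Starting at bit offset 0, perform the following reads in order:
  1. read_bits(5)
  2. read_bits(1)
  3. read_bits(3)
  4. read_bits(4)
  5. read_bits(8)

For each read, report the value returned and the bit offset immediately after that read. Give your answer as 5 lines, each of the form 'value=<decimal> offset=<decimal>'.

Read 1: bits[0:5] width=5 -> value=30 (bin 11110); offset now 5 = byte 0 bit 5; 35 bits remain
Read 2: bits[5:6] width=1 -> value=0 (bin 0); offset now 6 = byte 0 bit 6; 34 bits remain
Read 3: bits[6:9] width=3 -> value=3 (bin 011); offset now 9 = byte 1 bit 1; 31 bits remain
Read 4: bits[9:13] width=4 -> value=13 (bin 1101); offset now 13 = byte 1 bit 5; 27 bits remain
Read 5: bits[13:21] width=8 -> value=120 (bin 01111000); offset now 21 = byte 2 bit 5; 19 bits remain

Answer: value=30 offset=5
value=0 offset=6
value=3 offset=9
value=13 offset=13
value=120 offset=21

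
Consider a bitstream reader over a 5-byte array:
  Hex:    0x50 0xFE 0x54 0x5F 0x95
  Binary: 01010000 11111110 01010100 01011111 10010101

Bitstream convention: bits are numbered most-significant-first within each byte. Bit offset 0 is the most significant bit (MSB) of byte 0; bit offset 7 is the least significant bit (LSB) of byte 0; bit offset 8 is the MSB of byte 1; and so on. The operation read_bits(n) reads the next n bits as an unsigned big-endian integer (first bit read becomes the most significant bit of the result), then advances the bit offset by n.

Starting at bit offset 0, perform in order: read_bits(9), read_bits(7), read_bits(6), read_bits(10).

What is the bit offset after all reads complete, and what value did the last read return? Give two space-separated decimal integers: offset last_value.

Answer: 32 95

Derivation:
Read 1: bits[0:9] width=9 -> value=161 (bin 010100001); offset now 9 = byte 1 bit 1; 31 bits remain
Read 2: bits[9:16] width=7 -> value=126 (bin 1111110); offset now 16 = byte 2 bit 0; 24 bits remain
Read 3: bits[16:22] width=6 -> value=21 (bin 010101); offset now 22 = byte 2 bit 6; 18 bits remain
Read 4: bits[22:32] width=10 -> value=95 (bin 0001011111); offset now 32 = byte 4 bit 0; 8 bits remain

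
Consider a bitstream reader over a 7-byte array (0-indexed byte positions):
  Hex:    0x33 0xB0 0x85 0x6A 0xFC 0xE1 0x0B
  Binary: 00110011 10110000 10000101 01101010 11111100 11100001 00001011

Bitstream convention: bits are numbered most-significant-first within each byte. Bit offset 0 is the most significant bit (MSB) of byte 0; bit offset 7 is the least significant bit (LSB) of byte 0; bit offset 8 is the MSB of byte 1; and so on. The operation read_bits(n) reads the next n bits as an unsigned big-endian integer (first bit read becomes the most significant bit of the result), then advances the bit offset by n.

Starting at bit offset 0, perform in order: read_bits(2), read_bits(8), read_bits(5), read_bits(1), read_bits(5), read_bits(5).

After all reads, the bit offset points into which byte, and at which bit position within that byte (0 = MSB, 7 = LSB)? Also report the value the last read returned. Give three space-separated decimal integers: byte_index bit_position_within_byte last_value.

Read 1: bits[0:2] width=2 -> value=0 (bin 00); offset now 2 = byte 0 bit 2; 54 bits remain
Read 2: bits[2:10] width=8 -> value=206 (bin 11001110); offset now 10 = byte 1 bit 2; 46 bits remain
Read 3: bits[10:15] width=5 -> value=24 (bin 11000); offset now 15 = byte 1 bit 7; 41 bits remain
Read 4: bits[15:16] width=1 -> value=0 (bin 0); offset now 16 = byte 2 bit 0; 40 bits remain
Read 5: bits[16:21] width=5 -> value=16 (bin 10000); offset now 21 = byte 2 bit 5; 35 bits remain
Read 6: bits[21:26] width=5 -> value=21 (bin 10101); offset now 26 = byte 3 bit 2; 30 bits remain

Answer: 3 2 21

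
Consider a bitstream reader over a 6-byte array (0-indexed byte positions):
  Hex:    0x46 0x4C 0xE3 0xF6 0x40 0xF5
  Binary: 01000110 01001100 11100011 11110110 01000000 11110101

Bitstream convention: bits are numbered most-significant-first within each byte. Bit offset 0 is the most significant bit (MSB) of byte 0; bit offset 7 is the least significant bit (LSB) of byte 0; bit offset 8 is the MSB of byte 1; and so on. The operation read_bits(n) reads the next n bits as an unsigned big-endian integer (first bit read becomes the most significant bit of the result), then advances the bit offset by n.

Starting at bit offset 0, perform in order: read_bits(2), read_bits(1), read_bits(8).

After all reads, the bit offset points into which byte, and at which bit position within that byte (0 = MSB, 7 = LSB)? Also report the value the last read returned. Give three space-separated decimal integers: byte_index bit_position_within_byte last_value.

Answer: 1 3 50

Derivation:
Read 1: bits[0:2] width=2 -> value=1 (bin 01); offset now 2 = byte 0 bit 2; 46 bits remain
Read 2: bits[2:3] width=1 -> value=0 (bin 0); offset now 3 = byte 0 bit 3; 45 bits remain
Read 3: bits[3:11] width=8 -> value=50 (bin 00110010); offset now 11 = byte 1 bit 3; 37 bits remain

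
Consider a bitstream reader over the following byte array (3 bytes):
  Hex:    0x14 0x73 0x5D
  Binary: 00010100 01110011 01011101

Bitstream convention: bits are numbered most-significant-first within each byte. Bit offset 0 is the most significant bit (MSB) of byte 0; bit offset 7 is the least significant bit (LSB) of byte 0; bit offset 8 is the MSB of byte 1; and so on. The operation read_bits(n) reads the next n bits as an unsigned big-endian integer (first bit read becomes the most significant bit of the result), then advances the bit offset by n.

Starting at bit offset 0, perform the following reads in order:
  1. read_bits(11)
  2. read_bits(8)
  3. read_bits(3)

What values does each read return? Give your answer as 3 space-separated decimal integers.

Answer: 163 154 7

Derivation:
Read 1: bits[0:11] width=11 -> value=163 (bin 00010100011); offset now 11 = byte 1 bit 3; 13 bits remain
Read 2: bits[11:19] width=8 -> value=154 (bin 10011010); offset now 19 = byte 2 bit 3; 5 bits remain
Read 3: bits[19:22] width=3 -> value=7 (bin 111); offset now 22 = byte 2 bit 6; 2 bits remain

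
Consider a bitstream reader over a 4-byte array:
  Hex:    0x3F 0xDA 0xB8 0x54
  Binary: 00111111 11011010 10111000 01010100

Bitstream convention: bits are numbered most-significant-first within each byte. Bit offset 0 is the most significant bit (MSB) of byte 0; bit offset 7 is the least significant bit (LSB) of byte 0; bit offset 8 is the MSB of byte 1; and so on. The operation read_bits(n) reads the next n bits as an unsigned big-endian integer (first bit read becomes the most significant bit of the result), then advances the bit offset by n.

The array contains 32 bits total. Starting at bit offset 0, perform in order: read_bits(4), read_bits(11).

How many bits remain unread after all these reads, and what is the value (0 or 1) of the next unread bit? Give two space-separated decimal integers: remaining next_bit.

Answer: 17 0

Derivation:
Read 1: bits[0:4] width=4 -> value=3 (bin 0011); offset now 4 = byte 0 bit 4; 28 bits remain
Read 2: bits[4:15] width=11 -> value=2029 (bin 11111101101); offset now 15 = byte 1 bit 7; 17 bits remain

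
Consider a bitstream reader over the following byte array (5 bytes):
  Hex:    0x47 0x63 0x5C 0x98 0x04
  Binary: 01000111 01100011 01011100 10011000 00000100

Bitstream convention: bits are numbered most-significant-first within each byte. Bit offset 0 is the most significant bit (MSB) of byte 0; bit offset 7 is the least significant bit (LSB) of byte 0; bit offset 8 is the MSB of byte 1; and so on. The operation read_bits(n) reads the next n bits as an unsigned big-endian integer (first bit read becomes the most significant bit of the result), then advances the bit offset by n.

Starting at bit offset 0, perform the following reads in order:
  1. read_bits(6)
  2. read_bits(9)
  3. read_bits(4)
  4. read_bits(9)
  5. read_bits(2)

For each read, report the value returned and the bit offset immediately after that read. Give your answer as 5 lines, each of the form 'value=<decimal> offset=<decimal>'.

Read 1: bits[0:6] width=6 -> value=17 (bin 010001); offset now 6 = byte 0 bit 6; 34 bits remain
Read 2: bits[6:15] width=9 -> value=433 (bin 110110001); offset now 15 = byte 1 bit 7; 25 bits remain
Read 3: bits[15:19] width=4 -> value=10 (bin 1010); offset now 19 = byte 2 bit 3; 21 bits remain
Read 4: bits[19:28] width=9 -> value=457 (bin 111001001); offset now 28 = byte 3 bit 4; 12 bits remain
Read 5: bits[28:30] width=2 -> value=2 (bin 10); offset now 30 = byte 3 bit 6; 10 bits remain

Answer: value=17 offset=6
value=433 offset=15
value=10 offset=19
value=457 offset=28
value=2 offset=30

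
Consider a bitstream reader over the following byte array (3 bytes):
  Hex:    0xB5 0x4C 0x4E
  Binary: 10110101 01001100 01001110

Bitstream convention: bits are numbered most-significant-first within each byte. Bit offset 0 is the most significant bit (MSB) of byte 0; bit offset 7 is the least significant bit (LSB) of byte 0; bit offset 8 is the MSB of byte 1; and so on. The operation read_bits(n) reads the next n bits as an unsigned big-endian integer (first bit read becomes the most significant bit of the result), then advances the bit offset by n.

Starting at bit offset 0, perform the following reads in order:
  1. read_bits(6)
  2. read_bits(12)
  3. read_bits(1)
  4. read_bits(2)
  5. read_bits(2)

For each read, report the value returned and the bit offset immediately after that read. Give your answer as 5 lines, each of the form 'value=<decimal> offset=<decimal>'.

Read 1: bits[0:6] width=6 -> value=45 (bin 101101); offset now 6 = byte 0 bit 6; 18 bits remain
Read 2: bits[6:18] width=12 -> value=1329 (bin 010100110001); offset now 18 = byte 2 bit 2; 6 bits remain
Read 3: bits[18:19] width=1 -> value=0 (bin 0); offset now 19 = byte 2 bit 3; 5 bits remain
Read 4: bits[19:21] width=2 -> value=1 (bin 01); offset now 21 = byte 2 bit 5; 3 bits remain
Read 5: bits[21:23] width=2 -> value=3 (bin 11); offset now 23 = byte 2 bit 7; 1 bits remain

Answer: value=45 offset=6
value=1329 offset=18
value=0 offset=19
value=1 offset=21
value=3 offset=23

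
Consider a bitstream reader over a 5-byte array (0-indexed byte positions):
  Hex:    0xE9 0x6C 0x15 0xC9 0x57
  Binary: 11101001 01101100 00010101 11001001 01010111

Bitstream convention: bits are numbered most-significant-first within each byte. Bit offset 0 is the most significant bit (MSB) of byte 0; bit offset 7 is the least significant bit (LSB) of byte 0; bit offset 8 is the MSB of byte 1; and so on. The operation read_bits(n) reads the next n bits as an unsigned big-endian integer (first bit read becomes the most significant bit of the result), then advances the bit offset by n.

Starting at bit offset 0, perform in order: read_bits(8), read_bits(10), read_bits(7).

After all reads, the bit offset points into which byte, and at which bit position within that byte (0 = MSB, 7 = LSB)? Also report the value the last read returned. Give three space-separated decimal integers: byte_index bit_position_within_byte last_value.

Read 1: bits[0:8] width=8 -> value=233 (bin 11101001); offset now 8 = byte 1 bit 0; 32 bits remain
Read 2: bits[8:18] width=10 -> value=432 (bin 0110110000); offset now 18 = byte 2 bit 2; 22 bits remain
Read 3: bits[18:25] width=7 -> value=43 (bin 0101011); offset now 25 = byte 3 bit 1; 15 bits remain

Answer: 3 1 43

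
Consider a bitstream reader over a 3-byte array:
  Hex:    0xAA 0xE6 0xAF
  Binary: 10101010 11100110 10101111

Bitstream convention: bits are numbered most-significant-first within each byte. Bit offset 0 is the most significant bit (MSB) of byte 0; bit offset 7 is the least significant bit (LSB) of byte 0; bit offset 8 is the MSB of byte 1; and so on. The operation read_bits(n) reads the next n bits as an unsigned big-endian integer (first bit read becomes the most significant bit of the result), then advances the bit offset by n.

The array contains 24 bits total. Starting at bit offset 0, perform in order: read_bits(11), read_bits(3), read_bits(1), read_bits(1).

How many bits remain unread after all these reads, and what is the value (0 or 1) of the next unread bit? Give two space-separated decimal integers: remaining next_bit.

Read 1: bits[0:11] width=11 -> value=1367 (bin 10101010111); offset now 11 = byte 1 bit 3; 13 bits remain
Read 2: bits[11:14] width=3 -> value=1 (bin 001); offset now 14 = byte 1 bit 6; 10 bits remain
Read 3: bits[14:15] width=1 -> value=1 (bin 1); offset now 15 = byte 1 bit 7; 9 bits remain
Read 4: bits[15:16] width=1 -> value=0 (bin 0); offset now 16 = byte 2 bit 0; 8 bits remain

Answer: 8 1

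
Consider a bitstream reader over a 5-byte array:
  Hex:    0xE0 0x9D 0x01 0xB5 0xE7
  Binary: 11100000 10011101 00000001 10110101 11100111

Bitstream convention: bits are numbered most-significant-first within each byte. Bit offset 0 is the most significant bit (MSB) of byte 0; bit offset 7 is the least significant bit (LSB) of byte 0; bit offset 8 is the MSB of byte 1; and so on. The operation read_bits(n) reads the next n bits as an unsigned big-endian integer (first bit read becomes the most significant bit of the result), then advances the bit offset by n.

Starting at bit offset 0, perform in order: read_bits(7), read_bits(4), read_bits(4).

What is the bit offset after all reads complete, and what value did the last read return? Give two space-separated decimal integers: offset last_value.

Answer: 15 14

Derivation:
Read 1: bits[0:7] width=7 -> value=112 (bin 1110000); offset now 7 = byte 0 bit 7; 33 bits remain
Read 2: bits[7:11] width=4 -> value=4 (bin 0100); offset now 11 = byte 1 bit 3; 29 bits remain
Read 3: bits[11:15] width=4 -> value=14 (bin 1110); offset now 15 = byte 1 bit 7; 25 bits remain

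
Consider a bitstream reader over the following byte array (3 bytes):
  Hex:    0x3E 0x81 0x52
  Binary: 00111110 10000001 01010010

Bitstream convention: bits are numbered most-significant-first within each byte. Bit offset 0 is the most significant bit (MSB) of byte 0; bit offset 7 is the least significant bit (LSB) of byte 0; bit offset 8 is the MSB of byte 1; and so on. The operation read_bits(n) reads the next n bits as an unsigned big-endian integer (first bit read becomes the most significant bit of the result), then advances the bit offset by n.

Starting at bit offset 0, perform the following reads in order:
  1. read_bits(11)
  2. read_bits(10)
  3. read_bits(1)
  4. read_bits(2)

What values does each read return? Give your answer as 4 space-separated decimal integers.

Read 1: bits[0:11] width=11 -> value=500 (bin 00111110100); offset now 11 = byte 1 bit 3; 13 bits remain
Read 2: bits[11:21] width=10 -> value=42 (bin 0000101010); offset now 21 = byte 2 bit 5; 3 bits remain
Read 3: bits[21:22] width=1 -> value=0 (bin 0); offset now 22 = byte 2 bit 6; 2 bits remain
Read 4: bits[22:24] width=2 -> value=2 (bin 10); offset now 24 = byte 3 bit 0; 0 bits remain

Answer: 500 42 0 2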